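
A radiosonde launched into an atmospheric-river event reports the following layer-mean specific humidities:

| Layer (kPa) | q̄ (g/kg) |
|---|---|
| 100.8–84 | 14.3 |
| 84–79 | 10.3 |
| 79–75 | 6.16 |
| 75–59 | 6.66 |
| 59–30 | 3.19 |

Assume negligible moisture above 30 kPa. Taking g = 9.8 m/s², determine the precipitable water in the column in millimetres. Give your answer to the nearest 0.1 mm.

Precipitable water is the column-integrated vapour mass per unit area: PW = (1/g) Σ q̄ Δp, with q in kg/kg and Δp in Pa (1 kg/m² of water = 1 mm).
Layer 100.8–84 kPa: Δp = 168 hPa = 16800 Pa, q̄ = 0.0143 kg/kg → 0.0143 × 16800 / 9.8 = 24.51 mm
Layer 84–79 kPa: Δp = 50 hPa = 5000 Pa, q̄ = 0.0103 kg/kg → 0.0103 × 5000 / 9.8 = 5.26 mm
Layer 79–75 kPa: Δp = 40 hPa = 4000 Pa, q̄ = 0.00616 kg/kg → 0.00616 × 4000 / 9.8 = 2.51 mm
Layer 75–59 kPa: Δp = 160 hPa = 16000 Pa, q̄ = 0.00666 kg/kg → 0.00666 × 16000 / 9.8 = 10.87 mm
Layer 59–30 kPa: Δp = 290 hPa = 29000 Pa, q̄ = 0.00319 kg/kg → 0.00319 × 29000 / 9.8 = 9.44 mm
PW = 24.51 + 5.26 + 2.51 + 10.87 + 9.44 = 52.59 ≈ 52.6 mm.

PW ≈ 52.6 mm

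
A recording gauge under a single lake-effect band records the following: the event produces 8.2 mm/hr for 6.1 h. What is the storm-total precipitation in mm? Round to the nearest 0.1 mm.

total ≈ 50.0 mm

Total = Σ Rᵢ Δtᵢ = 8.2 × 6.1
      = 50.02 = 50.0 mm.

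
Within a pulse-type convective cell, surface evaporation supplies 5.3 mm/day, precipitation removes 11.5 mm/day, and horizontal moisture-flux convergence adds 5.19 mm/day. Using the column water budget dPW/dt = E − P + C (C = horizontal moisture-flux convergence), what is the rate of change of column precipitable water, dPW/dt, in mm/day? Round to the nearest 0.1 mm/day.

dPW/dt ≈ -1.0 mm/day

dPW/dt = E − P + C = 5.3 − 11.5 + (5.19) = -1.0 mm/day.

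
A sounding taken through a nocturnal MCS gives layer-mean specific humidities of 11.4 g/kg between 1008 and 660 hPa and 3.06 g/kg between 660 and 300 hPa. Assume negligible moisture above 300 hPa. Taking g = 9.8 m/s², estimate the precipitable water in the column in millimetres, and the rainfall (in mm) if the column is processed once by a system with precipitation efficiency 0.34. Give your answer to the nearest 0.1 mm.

PW ≈ 51.7 mm; rainfall ≈ 17.6 mm

Precipitable water is the column-integrated vapour mass per unit area: PW = (1/g) Σ q̄ Δp, with q in kg/kg and Δp in Pa (1 kg/m² of water = 1 mm).
Layer 1008–660 hPa: Δp = 348 hPa = 34800 Pa, q̄ = 0.0114 kg/kg → 0.0114 × 34800 / 9.8 = 40.48 mm
Layer 660–300 hPa: Δp = 360 hPa = 36000 Pa, q̄ = 0.00306 kg/kg → 0.00306 × 36000 / 9.8 = 11.24 mm
PW = 40.48 + 11.24 = 51.72 ≈ 51.7 mm.
Rainfall = ε × PW = 0.34 × 51.7 = 17.6 mm.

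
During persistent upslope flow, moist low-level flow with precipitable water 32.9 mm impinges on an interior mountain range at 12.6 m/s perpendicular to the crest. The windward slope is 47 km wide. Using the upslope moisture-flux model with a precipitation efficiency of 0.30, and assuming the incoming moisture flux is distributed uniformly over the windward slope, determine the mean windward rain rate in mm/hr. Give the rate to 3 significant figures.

Incoming column moisture flux per unit ridge length: F = V × PW = 12.6 × 32.9 = 414.54 mm·m/s.
Spread over the 47 km slope with efficiency ε = 0.30: R = ε·F/W = 0.30 × 414.54 / 47000 m = 2.646e-03 mm/s.
R = 2.646e-03 × 3600 = 9.53 mm/hr.

R ≈ 9.53 mm/hr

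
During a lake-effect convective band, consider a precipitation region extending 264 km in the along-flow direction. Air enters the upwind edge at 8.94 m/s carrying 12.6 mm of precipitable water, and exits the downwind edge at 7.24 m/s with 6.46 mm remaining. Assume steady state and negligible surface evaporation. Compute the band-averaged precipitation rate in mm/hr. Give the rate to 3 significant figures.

Column moisture flux per unit crosswind length is F = V × PW.
Inflow: F_in = 8.94 × 12.6 = 112.644 mm·m/s
Outflow: F_out = 7.24 × 6.46 = 46.7704 mm·m/s
Steady-state rate R = (F_in − F_out)/L = (112.644 − 46.7704) / 264000 m = 2.495e-04 mm/s.
R = 2.495e-04 × 3600 = 0.898 mm/hr.

R ≈ 0.898 mm/hr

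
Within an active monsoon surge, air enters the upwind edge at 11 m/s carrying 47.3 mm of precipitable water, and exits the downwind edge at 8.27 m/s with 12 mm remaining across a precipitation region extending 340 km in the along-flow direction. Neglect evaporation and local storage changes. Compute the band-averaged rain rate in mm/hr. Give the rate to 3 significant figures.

Column moisture flux per unit crosswind length is F = V × PW.
Inflow: F_in = 11 × 47.3 = 520.3 mm·m/s
Outflow: F_out = 8.27 × 12 = 99.24 mm·m/s
Steady-state rate R = (F_in − F_out)/L = (520.3 − 99.24) / 340000 m = 1.238e-03 mm/s.
R = 1.238e-03 × 3600 = 4.46 mm/hr.

R ≈ 4.46 mm/hr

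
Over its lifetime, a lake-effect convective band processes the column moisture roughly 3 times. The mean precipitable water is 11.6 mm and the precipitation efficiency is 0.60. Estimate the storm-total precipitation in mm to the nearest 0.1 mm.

Each cycle deposits ε × PW = 0.60 × 11.6 = 6.96 mm.
Over 3 cycles: 3 × 6.96 = 20.9 mm.

precipitation ≈ 20.9 mm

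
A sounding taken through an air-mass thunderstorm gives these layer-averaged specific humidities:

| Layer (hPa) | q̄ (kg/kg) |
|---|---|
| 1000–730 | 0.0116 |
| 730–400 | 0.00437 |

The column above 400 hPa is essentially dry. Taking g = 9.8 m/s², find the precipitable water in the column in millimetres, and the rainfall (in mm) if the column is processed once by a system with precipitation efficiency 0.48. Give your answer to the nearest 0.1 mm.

PW ≈ 46.7 mm; rainfall ≈ 22.4 mm

Precipitable water is the column-integrated vapour mass per unit area: PW = (1/g) Σ q̄ Δp, with q in kg/kg and Δp in Pa (1 kg/m² of water = 1 mm).
Layer 1000–730 hPa: Δp = 270 hPa = 27000 Pa, q̄ = 0.0116 kg/kg → 0.0116 × 27000 / 9.8 = 31.96 mm
Layer 730–400 hPa: Δp = 330 hPa = 33000 Pa, q̄ = 0.00437 kg/kg → 0.00437 × 33000 / 9.8 = 14.72 mm
PW = 31.96 + 14.72 = 46.68 ≈ 46.7 mm.
Rainfall = ε × PW = 0.48 × 46.7 = 22.4 mm.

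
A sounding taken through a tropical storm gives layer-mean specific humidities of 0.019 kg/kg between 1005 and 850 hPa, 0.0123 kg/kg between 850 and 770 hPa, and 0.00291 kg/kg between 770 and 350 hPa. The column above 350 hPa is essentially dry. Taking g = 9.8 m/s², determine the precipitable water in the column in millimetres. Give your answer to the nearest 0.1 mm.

Precipitable water is the column-integrated vapour mass per unit area: PW = (1/g) Σ q̄ Δp, with q in kg/kg and Δp in Pa (1 kg/m² of water = 1 mm).
Layer 1005–850 hPa: Δp = 155 hPa = 15500 Pa, q̄ = 0.019 kg/kg → 0.019 × 15500 / 9.8 = 30.05 mm
Layer 850–770 hPa: Δp = 80 hPa = 8000 Pa, q̄ = 0.0123 kg/kg → 0.0123 × 8000 / 9.8 = 10.04 mm
Layer 770–350 hPa: Δp = 420 hPa = 42000 Pa, q̄ = 0.00291 kg/kg → 0.00291 × 42000 / 9.8 = 12.47 mm
PW = 30.05 + 10.04 + 12.47 = 52.56 ≈ 52.6 mm.

PW ≈ 52.6 mm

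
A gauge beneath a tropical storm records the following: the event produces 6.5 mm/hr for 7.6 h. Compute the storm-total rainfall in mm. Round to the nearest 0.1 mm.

Total = Σ Rᵢ Δtᵢ = 6.5 × 7.6
      = 49.4 = 49.4 mm.

total ≈ 49.4 mm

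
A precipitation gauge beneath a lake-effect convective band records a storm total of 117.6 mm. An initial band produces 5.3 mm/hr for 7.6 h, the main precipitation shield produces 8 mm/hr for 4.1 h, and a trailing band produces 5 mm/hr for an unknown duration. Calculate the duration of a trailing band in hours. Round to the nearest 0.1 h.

duration ≈ 8.9 h

Known phases: 5.3 × 7.6 + 8 × 4.1 = 40.28 + 32.8 = 73.08 mm.
Remaining depth = 117.6 − 73.08 = 44.52 mm.
Duration = 44.52 / 5 = 8.9 h.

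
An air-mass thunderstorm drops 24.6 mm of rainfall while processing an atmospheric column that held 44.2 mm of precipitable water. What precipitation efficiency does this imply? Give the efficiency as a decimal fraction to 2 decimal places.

ε ≈ 0.56

ε = rainfall / PW = 24.6 / 44.2 = 0.56.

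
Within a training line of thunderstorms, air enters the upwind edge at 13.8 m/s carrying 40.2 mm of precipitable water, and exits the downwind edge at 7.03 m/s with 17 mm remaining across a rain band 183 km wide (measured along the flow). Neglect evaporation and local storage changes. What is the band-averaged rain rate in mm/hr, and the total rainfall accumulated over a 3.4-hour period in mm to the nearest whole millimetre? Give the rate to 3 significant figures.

Column moisture flux per unit crosswind length is F = V × PW.
Inflow: F_in = 13.8 × 40.2 = 554.76 mm·m/s
Outflow: F_out = 7.03 × 17 = 119.51 mm·m/s
Steady-state rate R = (F_in − F_out)/L = (554.76 − 119.51) / 183000 m = 2.378e-03 mm/s.
R = 2.378e-03 × 3600 = 8.56 mm/hr.
Over 3.4 h: total = 8.56 × 3.4 = 29.104 ≈ 29 mm.

R ≈ 8.56 mm/hr; total ≈ 29 mm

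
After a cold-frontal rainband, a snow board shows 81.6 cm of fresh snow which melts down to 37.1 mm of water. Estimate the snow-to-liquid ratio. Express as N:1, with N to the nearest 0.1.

Ratio = snow depth / SWE = 816 mm / 37.1 mm = 22.0, i.e. 22.0:1.

ratio ≈ 22.0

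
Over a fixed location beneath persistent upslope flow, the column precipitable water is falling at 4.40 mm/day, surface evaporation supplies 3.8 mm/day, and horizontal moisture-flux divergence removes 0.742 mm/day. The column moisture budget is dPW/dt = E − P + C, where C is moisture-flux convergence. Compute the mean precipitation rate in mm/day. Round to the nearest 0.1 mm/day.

dPW/dt = -4.40 mm/day.
P = E + C − dPW/dt = 3.8 + (-0.742) − (-4.40) = 7.5 mm/day.

P ≈ 7.5 mm/day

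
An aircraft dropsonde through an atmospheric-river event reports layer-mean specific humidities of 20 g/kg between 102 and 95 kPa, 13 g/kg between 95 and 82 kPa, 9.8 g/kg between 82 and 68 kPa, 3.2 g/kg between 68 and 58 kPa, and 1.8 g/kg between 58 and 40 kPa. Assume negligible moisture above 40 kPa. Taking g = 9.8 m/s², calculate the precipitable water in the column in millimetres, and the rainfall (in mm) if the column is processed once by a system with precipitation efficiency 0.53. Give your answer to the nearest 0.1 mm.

PW ≈ 52.1 mm; rainfall ≈ 27.6 mm

Precipitable water is the column-integrated vapour mass per unit area: PW = (1/g) Σ q̄ Δp, with q in kg/kg and Δp in Pa (1 kg/m² of water = 1 mm).
Layer 102–95 kPa: Δp = 70 hPa = 7000 Pa, q̄ = 0.02 kg/kg → 0.02 × 7000 / 9.8 = 14.29 mm
Layer 95–82 kPa: Δp = 130 hPa = 13000 Pa, q̄ = 0.013 kg/kg → 0.013 × 13000 / 9.8 = 17.24 mm
Layer 82–68 kPa: Δp = 140 hPa = 14000 Pa, q̄ = 0.0098 kg/kg → 0.0098 × 14000 / 9.8 = 14.00 mm
Layer 68–58 kPa: Δp = 100 hPa = 10000 Pa, q̄ = 0.0032 kg/kg → 0.0032 × 10000 / 9.8 = 3.27 mm
Layer 58–40 kPa: Δp = 180 hPa = 18000 Pa, q̄ = 0.0018 kg/kg → 0.0018 × 18000 / 9.8 = 3.31 mm
PW = 14.29 + 17.24 + 14.00 + 3.27 + 3.31 = 52.11 ≈ 52.1 mm.
Rainfall = ε × PW = 0.53 × 52.1 = 27.6 mm.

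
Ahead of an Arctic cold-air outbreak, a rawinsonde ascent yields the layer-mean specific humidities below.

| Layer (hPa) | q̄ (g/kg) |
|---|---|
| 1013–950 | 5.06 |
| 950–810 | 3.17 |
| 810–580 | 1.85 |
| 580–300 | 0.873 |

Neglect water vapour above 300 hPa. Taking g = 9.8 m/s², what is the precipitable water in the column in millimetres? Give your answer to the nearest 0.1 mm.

Precipitable water is the column-integrated vapour mass per unit area: PW = (1/g) Σ q̄ Δp, with q in kg/kg and Δp in Pa (1 kg/m² of water = 1 mm).
Layer 1013–950 hPa: Δp = 63 hPa = 6300 Pa, q̄ = 0.00506 kg/kg → 0.00506 × 6300 / 9.8 = 3.25 mm
Layer 950–810 hPa: Δp = 140 hPa = 14000 Pa, q̄ = 0.00317 kg/kg → 0.00317 × 14000 / 9.8 = 4.53 mm
Layer 810–580 hPa: Δp = 230 hPa = 23000 Pa, q̄ = 0.00185 kg/kg → 0.00185 × 23000 / 9.8 = 4.34 mm
Layer 580–300 hPa: Δp = 280 hPa = 28000 Pa, q̄ = 0.000873 kg/kg → 0.000873 × 28000 / 9.8 = 2.49 mm
PW = 3.25 + 4.53 + 4.34 + 2.49 = 14.61 ≈ 14.6 mm.

PW ≈ 14.6 mm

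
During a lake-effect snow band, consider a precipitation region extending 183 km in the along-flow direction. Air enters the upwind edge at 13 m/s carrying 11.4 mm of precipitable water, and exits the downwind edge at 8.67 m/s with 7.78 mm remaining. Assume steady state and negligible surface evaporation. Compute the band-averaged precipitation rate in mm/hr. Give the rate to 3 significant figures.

Column moisture flux per unit crosswind length is F = V × PW.
Inflow: F_in = 13 × 11.4 = 148.2 mm·m/s
Outflow: F_out = 8.67 × 7.78 = 67.4526 mm·m/s
Steady-state rate R = (F_in − F_out)/L = (148.2 − 67.4526) / 183000 m = 4.412e-04 mm/s.
R = 4.412e-04 × 3600 = 1.59 mm/hr.

R ≈ 1.59 mm/hr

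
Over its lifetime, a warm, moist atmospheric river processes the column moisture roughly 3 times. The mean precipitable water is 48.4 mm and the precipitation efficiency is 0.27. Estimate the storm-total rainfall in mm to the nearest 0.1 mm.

rainfall ≈ 39.2 mm

Each cycle deposits ε × PW = 0.27 × 48.4 = 13.068 mm.
Over 3 cycles: 3 × 13.068 = 39.2 mm.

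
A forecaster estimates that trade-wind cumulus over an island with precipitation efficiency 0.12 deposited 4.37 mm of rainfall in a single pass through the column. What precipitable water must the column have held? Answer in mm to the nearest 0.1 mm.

PW = rainfall / ε = 4.37 / 0.12 = 36.4 mm.

PW ≈ 36.4 mm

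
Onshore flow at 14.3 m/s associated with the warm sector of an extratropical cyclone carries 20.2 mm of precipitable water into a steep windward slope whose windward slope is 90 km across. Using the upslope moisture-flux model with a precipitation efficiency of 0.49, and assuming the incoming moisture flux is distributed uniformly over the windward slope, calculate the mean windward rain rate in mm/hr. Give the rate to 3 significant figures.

R ≈ 5.66 mm/hr

Incoming column moisture flux per unit ridge length: F = V × PW = 14.3 × 20.2 = 288.86 mm·m/s.
Spread over the 90 km slope with efficiency ε = 0.49: R = ε·F/W = 0.49 × 288.86 / 90000 m = 1.573e-03 mm/s.
R = 1.573e-03 × 3600 = 5.66 mm/hr.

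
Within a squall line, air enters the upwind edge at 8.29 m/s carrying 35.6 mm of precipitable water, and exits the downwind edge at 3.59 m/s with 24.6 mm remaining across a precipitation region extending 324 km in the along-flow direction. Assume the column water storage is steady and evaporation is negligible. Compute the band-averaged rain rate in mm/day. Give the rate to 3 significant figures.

Column moisture flux per unit crosswind length is F = V × PW.
Inflow: F_in = 8.29 × 35.6 = 295.124 mm·m/s
Outflow: F_out = 3.59 × 24.6 = 88.314 mm·m/s
Steady-state rate R = (F_in − F_out)/L = (295.124 − 88.314) / 324000 m = 6.383e-04 mm/s.
R = 6.383e-04 × 3600 × 24 = 55.1 mm/day.

R ≈ 55.1 mm/day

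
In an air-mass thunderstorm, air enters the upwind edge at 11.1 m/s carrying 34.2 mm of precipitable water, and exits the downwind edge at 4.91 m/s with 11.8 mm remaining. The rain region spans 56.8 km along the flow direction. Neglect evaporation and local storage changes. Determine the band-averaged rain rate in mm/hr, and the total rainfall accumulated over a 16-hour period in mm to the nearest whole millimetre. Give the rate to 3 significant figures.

Column moisture flux per unit crosswind length is F = V × PW.
Inflow: F_in = 11.1 × 34.2 = 379.62 mm·m/s
Outflow: F_out = 4.91 × 11.8 = 57.938 mm·m/s
Steady-state rate R = (F_in − F_out)/L = (379.62 − 57.938) / 56800 m = 5.663e-03 mm/s.
R = 5.663e-03 × 3600 = 20.4 mm/hr.
Over 16 h: total = 20.4 × 16 = 326.4 ≈ 326 mm.

R ≈ 20.4 mm/hr; total ≈ 326 mm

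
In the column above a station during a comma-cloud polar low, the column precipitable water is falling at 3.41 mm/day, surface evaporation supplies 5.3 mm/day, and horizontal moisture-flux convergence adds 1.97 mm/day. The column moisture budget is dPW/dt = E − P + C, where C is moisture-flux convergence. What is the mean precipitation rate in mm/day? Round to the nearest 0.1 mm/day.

dPW/dt = -3.41 mm/day.
P = E + C − dPW/dt = 5.3 + (1.97) − (-3.41) = 10.7 mm/day.

P ≈ 10.7 mm/day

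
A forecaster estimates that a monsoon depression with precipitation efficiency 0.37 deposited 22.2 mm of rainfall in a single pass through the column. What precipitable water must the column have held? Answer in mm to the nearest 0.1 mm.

PW ≈ 60.0 mm

PW = rainfall / ε = 22.2 / 0.37 = 60.0 mm.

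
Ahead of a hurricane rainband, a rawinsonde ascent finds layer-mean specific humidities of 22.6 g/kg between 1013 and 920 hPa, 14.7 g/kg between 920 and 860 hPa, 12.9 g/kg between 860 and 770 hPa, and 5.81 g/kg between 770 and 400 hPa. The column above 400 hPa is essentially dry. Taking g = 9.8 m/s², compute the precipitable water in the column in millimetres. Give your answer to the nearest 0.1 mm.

Precipitable water is the column-integrated vapour mass per unit area: PW = (1/g) Σ q̄ Δp, with q in kg/kg and Δp in Pa (1 kg/m² of water = 1 mm).
Layer 1013–920 hPa: Δp = 93 hPa = 9300 Pa, q̄ = 0.0226 kg/kg → 0.0226 × 9300 / 9.8 = 21.45 mm
Layer 920–860 hPa: Δp = 60 hPa = 6000 Pa, q̄ = 0.0147 kg/kg → 0.0147 × 6000 / 9.8 = 9.00 mm
Layer 860–770 hPa: Δp = 90 hPa = 9000 Pa, q̄ = 0.0129 kg/kg → 0.0129 × 9000 / 9.8 = 11.85 mm
Layer 770–400 hPa: Δp = 370 hPa = 37000 Pa, q̄ = 0.00581 kg/kg → 0.00581 × 37000 / 9.8 = 21.94 mm
PW = 21.45 + 9.00 + 11.85 + 21.94 = 64.24 ≈ 64.2 mm.

PW ≈ 64.2 mm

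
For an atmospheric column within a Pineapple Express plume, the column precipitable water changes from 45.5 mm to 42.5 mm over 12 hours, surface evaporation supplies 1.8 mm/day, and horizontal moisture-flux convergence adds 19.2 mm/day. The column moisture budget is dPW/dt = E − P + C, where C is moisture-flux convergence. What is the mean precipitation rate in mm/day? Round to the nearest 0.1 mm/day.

P ≈ 27.0 mm/day

dPW/dt = (42.5 − 45.5) mm / (12/24 day) = -6.000 mm/day.
P = E + C − dPW/dt = 1.8 + (19.2) − (-6.000) = 27.0 mm/day.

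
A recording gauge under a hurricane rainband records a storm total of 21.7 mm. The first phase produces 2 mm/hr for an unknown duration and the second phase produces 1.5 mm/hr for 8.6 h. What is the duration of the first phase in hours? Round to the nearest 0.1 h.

Known phases: 1.5 × 8.6 = 12.9 mm.
Remaining depth = 21.7 − 12.9 = 8.8 mm.
Duration = 8.8 / 2 = 4.4 h.

duration ≈ 4.4 h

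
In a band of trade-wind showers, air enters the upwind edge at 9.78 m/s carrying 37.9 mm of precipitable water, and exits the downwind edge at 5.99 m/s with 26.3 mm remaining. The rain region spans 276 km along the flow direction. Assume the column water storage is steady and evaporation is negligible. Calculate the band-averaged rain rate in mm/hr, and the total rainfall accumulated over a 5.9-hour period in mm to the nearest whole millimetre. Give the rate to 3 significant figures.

Column moisture flux per unit crosswind length is F = V × PW.
Inflow: F_in = 9.78 × 37.9 = 370.662 mm·m/s
Outflow: F_out = 5.99 × 26.3 = 157.537 mm·m/s
Steady-state rate R = (F_in − F_out)/L = (370.662 − 157.537) / 276000 m = 7.722e-04 mm/s.
R = 7.722e-04 × 3600 = 2.78 mm/hr.
Over 5.9 h: total = 2.78 × 5.9 = 16.402 ≈ 16 mm.

R ≈ 2.78 mm/hr; total ≈ 16 mm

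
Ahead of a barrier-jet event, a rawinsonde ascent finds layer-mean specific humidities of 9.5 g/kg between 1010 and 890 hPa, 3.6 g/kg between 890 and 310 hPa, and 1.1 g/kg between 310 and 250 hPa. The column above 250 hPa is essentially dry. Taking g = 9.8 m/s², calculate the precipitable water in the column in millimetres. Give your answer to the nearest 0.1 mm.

PW ≈ 33.6 mm

Precipitable water is the column-integrated vapour mass per unit area: PW = (1/g) Σ q̄ Δp, with q in kg/kg and Δp in Pa (1 kg/m² of water = 1 mm).
Layer 1010–890 hPa: Δp = 120 hPa = 12000 Pa, q̄ = 0.0095 kg/kg → 0.0095 × 12000 / 9.8 = 11.63 mm
Layer 890–310 hPa: Δp = 580 hPa = 58000 Pa, q̄ = 0.0036 kg/kg → 0.0036 × 58000 / 9.8 = 21.31 mm
Layer 310–250 hPa: Δp = 60 hPa = 6000 Pa, q̄ = 0.0011 kg/kg → 0.0011 × 6000 / 9.8 = 0.67 mm
PW = 11.63 + 21.31 + 0.67 = 33.61 ≈ 33.6 mm.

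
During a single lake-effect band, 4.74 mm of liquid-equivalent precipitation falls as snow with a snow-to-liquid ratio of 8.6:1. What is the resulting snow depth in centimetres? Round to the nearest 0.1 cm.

Snow depth = liquid × ratio = 4.74 mm × 8.6 = 40.764 mm = 4.1 cm.

snow depth ≈ 4.1 cm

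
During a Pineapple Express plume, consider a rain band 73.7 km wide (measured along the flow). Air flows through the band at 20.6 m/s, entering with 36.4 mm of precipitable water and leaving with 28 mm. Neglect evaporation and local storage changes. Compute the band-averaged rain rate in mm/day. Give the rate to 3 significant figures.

R ≈ 203 mm/day

Column moisture flux per unit crosswind length is F = V × PW.
Inflow: F_in = 20.6 × 36.4 = 749.84 mm·m/s
Outflow: F_out = 20.6 × 28 = 576.8 mm·m/s
Steady-state rate R = (F_in − F_out)/L = (749.84 − 576.8) / 73700 m = 2.348e-03 mm/s.
R = 2.348e-03 × 3600 × 24 = 203 mm/day.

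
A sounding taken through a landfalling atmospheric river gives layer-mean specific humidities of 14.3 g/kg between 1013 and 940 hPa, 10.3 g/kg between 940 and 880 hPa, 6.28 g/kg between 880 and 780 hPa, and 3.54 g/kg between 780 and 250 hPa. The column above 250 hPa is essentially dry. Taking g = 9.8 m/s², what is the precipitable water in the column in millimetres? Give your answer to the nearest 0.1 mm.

Precipitable water is the column-integrated vapour mass per unit area: PW = (1/g) Σ q̄ Δp, with q in kg/kg and Δp in Pa (1 kg/m² of water = 1 mm).
Layer 1013–940 hPa: Δp = 73 hPa = 7300 Pa, q̄ = 0.0143 kg/kg → 0.0143 × 7300 / 9.8 = 10.65 mm
Layer 940–880 hPa: Δp = 60 hPa = 6000 Pa, q̄ = 0.0103 kg/kg → 0.0103 × 6000 / 9.8 = 6.31 mm
Layer 880–780 hPa: Δp = 100 hPa = 10000 Pa, q̄ = 0.00628 kg/kg → 0.00628 × 10000 / 9.8 = 6.41 mm
Layer 780–250 hPa: Δp = 530 hPa = 53000 Pa, q̄ = 0.00354 kg/kg → 0.00354 × 53000 / 9.8 = 19.14 mm
PW = 10.65 + 6.31 + 6.41 + 19.14 = 42.51 ≈ 42.5 mm.

PW ≈ 42.5 mm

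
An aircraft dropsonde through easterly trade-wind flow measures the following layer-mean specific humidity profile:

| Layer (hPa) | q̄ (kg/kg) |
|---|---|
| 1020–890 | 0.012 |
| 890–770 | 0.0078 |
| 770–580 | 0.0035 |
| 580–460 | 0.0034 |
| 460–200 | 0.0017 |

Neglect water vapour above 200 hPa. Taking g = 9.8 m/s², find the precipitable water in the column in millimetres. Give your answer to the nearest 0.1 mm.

PW ≈ 40.9 mm

Precipitable water is the column-integrated vapour mass per unit area: PW = (1/g) Σ q̄ Δp, with q in kg/kg and Δp in Pa (1 kg/m² of water = 1 mm).
Layer 1020–890 hPa: Δp = 130 hPa = 13000 Pa, q̄ = 0.012 kg/kg → 0.012 × 13000 / 9.8 = 15.92 mm
Layer 890–770 hPa: Δp = 120 hPa = 12000 Pa, q̄ = 0.0078 kg/kg → 0.0078 × 12000 / 9.8 = 9.55 mm
Layer 770–580 hPa: Δp = 190 hPa = 19000 Pa, q̄ = 0.0035 kg/kg → 0.0035 × 19000 / 9.8 = 6.79 mm
Layer 580–460 hPa: Δp = 120 hPa = 12000 Pa, q̄ = 0.0034 kg/kg → 0.0034 × 12000 / 9.8 = 4.16 mm
Layer 460–200 hPa: Δp = 260 hPa = 26000 Pa, q̄ = 0.0017 kg/kg → 0.0017 × 26000 / 9.8 = 4.51 mm
PW = 15.92 + 9.55 + 6.79 + 4.16 + 4.51 = 40.93 ≈ 40.9 mm.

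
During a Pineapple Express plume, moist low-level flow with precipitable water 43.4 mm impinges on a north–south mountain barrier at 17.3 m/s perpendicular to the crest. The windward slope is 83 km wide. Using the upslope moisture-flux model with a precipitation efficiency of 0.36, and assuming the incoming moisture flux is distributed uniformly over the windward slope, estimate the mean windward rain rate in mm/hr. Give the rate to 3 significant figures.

R ≈ 11.7 mm/hr

Incoming column moisture flux per unit ridge length: F = V × PW = 17.3 × 43.4 = 750.82 mm·m/s.
Spread over the 83 km slope with efficiency ε = 0.36: R = ε·F/W = 0.36 × 750.82 / 83000 m = 3.257e-03 mm/s.
R = 3.257e-03 × 3600 = 11.7 mm/hr.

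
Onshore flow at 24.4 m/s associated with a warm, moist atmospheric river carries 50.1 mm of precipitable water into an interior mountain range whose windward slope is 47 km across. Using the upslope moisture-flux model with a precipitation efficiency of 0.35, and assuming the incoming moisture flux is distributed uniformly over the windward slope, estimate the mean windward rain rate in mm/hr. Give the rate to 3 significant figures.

Incoming column moisture flux per unit ridge length: F = V × PW = 24.4 × 50.1 = 1222.44 mm·m/s.
Spread over the 47 km slope with efficiency ε = 0.35: R = ε·F/W = 0.35 × 1222.44 / 47000 m = 9.103e-03 mm/s.
R = 9.103e-03 × 3600 = 32.8 mm/hr.

R ≈ 32.8 mm/hr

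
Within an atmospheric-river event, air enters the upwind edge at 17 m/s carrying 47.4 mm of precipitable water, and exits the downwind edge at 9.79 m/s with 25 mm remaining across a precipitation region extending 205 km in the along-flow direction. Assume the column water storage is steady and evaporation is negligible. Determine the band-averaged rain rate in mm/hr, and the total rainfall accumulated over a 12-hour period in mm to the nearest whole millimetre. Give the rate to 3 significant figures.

R ≈ 9.85 mm/hr; total ≈ 118 mm

Column moisture flux per unit crosswind length is F = V × PW.
Inflow: F_in = 17 × 47.4 = 805.8 mm·m/s
Outflow: F_out = 9.79 × 25 = 244.75 mm·m/s
Steady-state rate R = (F_in − F_out)/L = (805.8 − 244.75) / 205000 m = 2.737e-03 mm/s.
R = 2.737e-03 × 3600 = 9.85 mm/hr.
Over 12 h: total = 9.85 × 12 = 118.2 ≈ 118 mm.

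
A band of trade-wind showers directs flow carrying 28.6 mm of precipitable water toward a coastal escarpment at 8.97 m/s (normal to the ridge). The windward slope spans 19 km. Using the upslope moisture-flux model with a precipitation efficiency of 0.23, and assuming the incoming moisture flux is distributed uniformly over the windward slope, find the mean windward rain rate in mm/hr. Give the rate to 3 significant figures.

R ≈ 11.2 mm/hr

Incoming column moisture flux per unit ridge length: F = V × PW = 8.97 × 28.6 = 256.542 mm·m/s.
Spread over the 19 km slope with efficiency ε = 0.23: R = ε·F/W = 0.23 × 256.542 / 19000 m = 3.106e-03 mm/s.
R = 3.106e-03 × 3600 = 11.2 mm/hr.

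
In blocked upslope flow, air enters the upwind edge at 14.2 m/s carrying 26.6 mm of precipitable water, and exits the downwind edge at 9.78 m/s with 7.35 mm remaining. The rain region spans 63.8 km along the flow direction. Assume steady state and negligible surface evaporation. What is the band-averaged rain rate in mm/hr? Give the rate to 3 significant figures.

Column moisture flux per unit crosswind length is F = V × PW.
Inflow: F_in = 14.2 × 26.6 = 377.72 mm·m/s
Outflow: F_out = 9.78 × 7.35 = 71.883 mm·m/s
Steady-state rate R = (F_in − F_out)/L = (377.72 − 71.883) / 63800 m = 4.794e-03 mm/s.
R = 4.794e-03 × 3600 = 17.3 mm/hr.

R ≈ 17.3 mm/hr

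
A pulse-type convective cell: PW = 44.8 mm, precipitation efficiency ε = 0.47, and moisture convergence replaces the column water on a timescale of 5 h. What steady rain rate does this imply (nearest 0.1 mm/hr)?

R ≈ 4.2 mm/hr

Each overturning extracts ε × PW = 0.47 × 44.8 = 21.056 mm.
Rate = ε·PW / τ = 21.056 / 5 h = 4.2 mm/hr.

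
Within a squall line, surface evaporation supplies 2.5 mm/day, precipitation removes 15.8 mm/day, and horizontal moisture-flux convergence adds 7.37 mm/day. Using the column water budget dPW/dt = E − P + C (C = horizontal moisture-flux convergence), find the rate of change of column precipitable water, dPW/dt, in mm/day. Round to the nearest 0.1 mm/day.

dPW/dt = E − P + C = 2.5 − 15.8 + (7.37) = -5.9 mm/day.

dPW/dt ≈ -5.9 mm/day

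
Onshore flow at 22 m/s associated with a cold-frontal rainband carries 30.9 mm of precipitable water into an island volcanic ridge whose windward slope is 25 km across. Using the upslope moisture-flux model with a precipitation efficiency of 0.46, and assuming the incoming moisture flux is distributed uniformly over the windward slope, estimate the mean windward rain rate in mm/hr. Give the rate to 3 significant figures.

Incoming column moisture flux per unit ridge length: F = V × PW = 22 × 30.9 = 679.8 mm·m/s.
Spread over the 25 km slope with efficiency ε = 0.46: R = ε·F/W = 0.46 × 679.8 / 25000 m = 1.251e-02 mm/s.
R = 1.251e-02 × 3600 = 45.0 mm/hr.

R ≈ 45.0 mm/hr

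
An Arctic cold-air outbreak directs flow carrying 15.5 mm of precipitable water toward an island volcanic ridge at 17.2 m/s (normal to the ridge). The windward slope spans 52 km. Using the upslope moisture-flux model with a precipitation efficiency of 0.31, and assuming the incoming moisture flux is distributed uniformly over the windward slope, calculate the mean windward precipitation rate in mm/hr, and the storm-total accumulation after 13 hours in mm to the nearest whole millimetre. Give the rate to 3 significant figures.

Incoming column moisture flux per unit ridge length: F = V × PW = 17.2 × 15.5 = 266.6 mm·m/s.
Spread over the 52 km slope with efficiency ε = 0.31: R = ε·F/W = 0.31 × 266.6 / 52000 m = 1.589e-03 mm/s.
R = 1.589e-03 × 3600 = 5.72 mm/hr.
Over 13 h: total = 5.72 × 13 = 74.36 ≈ 74 mm.

R ≈ 5.72 mm/hr; total ≈ 74 mm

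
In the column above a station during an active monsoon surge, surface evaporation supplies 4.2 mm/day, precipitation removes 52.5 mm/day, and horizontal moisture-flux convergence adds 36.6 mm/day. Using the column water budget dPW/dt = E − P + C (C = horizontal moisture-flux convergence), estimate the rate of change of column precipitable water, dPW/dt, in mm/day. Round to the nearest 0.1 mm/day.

dPW/dt ≈ -11.7 mm/day

dPW/dt = E − P + C = 4.2 − 52.5 + (36.6) = -11.7 mm/day.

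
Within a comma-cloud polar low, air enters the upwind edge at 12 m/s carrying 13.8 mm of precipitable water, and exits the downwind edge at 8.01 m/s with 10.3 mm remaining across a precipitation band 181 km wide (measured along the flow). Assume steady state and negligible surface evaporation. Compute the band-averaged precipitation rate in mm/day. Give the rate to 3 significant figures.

Column moisture flux per unit crosswind length is F = V × PW.
Inflow: F_in = 12 × 13.8 = 165.6 mm·m/s
Outflow: F_out = 8.01 × 10.3 = 82.503 mm·m/s
Steady-state rate R = (F_in − F_out)/L = (165.6 − 82.503) / 181000 m = 4.591e-04 mm/s.
R = 4.591e-04 × 3600 × 24 = 39.7 mm/day.

R ≈ 39.7 mm/day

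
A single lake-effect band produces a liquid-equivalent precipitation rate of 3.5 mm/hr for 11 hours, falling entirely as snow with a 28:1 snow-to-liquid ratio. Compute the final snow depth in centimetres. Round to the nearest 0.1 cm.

Liquid-equivalent depth = 3.5 × 11 = 38.5 mm.
Snow depth = 38.5 mm × 28 = 1078 mm = 107.8 cm.

snow depth ≈ 107.8 cm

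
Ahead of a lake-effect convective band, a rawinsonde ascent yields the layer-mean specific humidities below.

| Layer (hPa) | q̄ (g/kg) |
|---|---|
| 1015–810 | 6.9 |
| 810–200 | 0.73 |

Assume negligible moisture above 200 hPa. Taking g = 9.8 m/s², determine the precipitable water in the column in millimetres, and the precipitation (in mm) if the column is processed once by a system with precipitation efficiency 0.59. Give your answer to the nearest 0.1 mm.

PW ≈ 19.0 mm; precipitation ≈ 11.2 mm

Precipitable water is the column-integrated vapour mass per unit area: PW = (1/g) Σ q̄ Δp, with q in kg/kg and Δp in Pa (1 kg/m² of water = 1 mm).
Layer 1015–810 hPa: Δp = 205 hPa = 20500 Pa, q̄ = 0.0069 kg/kg → 0.0069 × 20500 / 9.8 = 14.43 mm
Layer 810–200 hPa: Δp = 610 hPa = 61000 Pa, q̄ = 0.00073 kg/kg → 0.00073 × 61000 / 9.8 = 4.54 mm
PW = 14.43 + 4.54 = 18.97 ≈ 19.0 mm.
Precipitation = ε × PW = 0.59 × 19.0 = 11.2 mm.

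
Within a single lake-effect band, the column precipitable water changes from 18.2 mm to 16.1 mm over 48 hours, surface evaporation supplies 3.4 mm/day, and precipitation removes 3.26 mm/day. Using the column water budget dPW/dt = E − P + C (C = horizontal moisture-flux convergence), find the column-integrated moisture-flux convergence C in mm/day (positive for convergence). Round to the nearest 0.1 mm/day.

C ≈ -1.2 mm/day

dPW/dt = (16.1 − 18.2) mm / (48/24 day) = -1.050 mm/day.
C = dPW/dt − E + P = (-1.050) − 3.4 + 3.26 = -1.2 mm/day.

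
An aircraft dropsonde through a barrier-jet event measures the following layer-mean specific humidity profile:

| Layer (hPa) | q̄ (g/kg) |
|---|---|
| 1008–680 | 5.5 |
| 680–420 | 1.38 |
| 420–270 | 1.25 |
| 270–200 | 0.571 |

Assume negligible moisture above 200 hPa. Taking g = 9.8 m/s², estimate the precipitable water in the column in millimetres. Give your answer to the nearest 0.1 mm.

Precipitable water is the column-integrated vapour mass per unit area: PW = (1/g) Σ q̄ Δp, with q in kg/kg and Δp in Pa (1 kg/m² of water = 1 mm).
Layer 1008–680 hPa: Δp = 328 hPa = 32800 Pa, q̄ = 0.0055 kg/kg → 0.0055 × 32800 / 9.8 = 18.41 mm
Layer 680–420 hPa: Δp = 260 hPa = 26000 Pa, q̄ = 0.00138 kg/kg → 0.00138 × 26000 / 9.8 = 3.66 mm
Layer 420–270 hPa: Δp = 150 hPa = 15000 Pa, q̄ = 0.00125 kg/kg → 0.00125 × 15000 / 9.8 = 1.91 mm
Layer 270–200 hPa: Δp = 70 hPa = 7000 Pa, q̄ = 0.000571 kg/kg → 0.000571 × 7000 / 9.8 = 0.41 mm
PW = 18.41 + 3.66 + 1.91 + 0.41 = 24.39 ≈ 24.4 mm.

PW ≈ 24.4 mm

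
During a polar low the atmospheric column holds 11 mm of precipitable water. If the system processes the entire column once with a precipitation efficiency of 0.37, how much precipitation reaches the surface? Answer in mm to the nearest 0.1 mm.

precipitation ≈ 4.1 mm

Precipitation = ε × PW = 0.37 × 11 = 4.1 mm.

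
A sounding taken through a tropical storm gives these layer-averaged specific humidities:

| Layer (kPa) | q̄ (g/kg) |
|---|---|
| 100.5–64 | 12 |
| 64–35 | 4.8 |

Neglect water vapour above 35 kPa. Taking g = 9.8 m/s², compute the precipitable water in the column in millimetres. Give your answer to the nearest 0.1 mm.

Precipitable water is the column-integrated vapour mass per unit area: PW = (1/g) Σ q̄ Δp, with q in kg/kg and Δp in Pa (1 kg/m² of water = 1 mm).
Layer 100.5–64 kPa: Δp = 365 hPa = 36500 Pa, q̄ = 0.012 kg/kg → 0.012 × 36500 / 9.8 = 44.69 mm
Layer 64–35 kPa: Δp = 290 hPa = 29000 Pa, q̄ = 0.0048 kg/kg → 0.0048 × 29000 / 9.8 = 14.20 mm
PW = 44.69 + 14.20 = 58.89 ≈ 58.9 mm.

PW ≈ 58.9 mm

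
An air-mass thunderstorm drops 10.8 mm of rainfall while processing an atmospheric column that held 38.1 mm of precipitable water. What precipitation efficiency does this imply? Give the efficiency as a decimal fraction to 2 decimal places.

ε ≈ 0.28

ε = rainfall / PW = 10.8 / 38.1 = 0.28.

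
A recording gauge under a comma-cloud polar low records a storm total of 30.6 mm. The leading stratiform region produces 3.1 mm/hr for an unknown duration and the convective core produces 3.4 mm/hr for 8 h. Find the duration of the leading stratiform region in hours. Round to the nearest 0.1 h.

duration ≈ 1.1 h

Known phases: 3.4 × 8 = 27.2 mm.
Remaining depth = 30.6 − 27.2 = 3.4 mm.
Duration = 3.4 / 3.1 = 1.1 h.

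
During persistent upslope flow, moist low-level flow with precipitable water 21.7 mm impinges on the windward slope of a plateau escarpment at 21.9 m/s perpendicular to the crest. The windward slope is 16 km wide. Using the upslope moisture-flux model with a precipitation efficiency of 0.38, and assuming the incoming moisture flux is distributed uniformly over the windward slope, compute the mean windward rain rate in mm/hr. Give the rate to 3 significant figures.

R ≈ 40.6 mm/hr

Incoming column moisture flux per unit ridge length: F = V × PW = 21.9 × 21.7 = 475.23 mm·m/s.
Spread over the 16 km slope with efficiency ε = 0.38: R = ε·F/W = 0.38 × 475.23 / 16000 m = 1.129e-02 mm/s.
R = 1.129e-02 × 3600 = 40.6 mm/hr.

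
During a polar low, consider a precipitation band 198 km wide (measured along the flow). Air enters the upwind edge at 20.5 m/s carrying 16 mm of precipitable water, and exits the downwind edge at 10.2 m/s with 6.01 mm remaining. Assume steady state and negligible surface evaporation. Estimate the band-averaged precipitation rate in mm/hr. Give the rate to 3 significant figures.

Column moisture flux per unit crosswind length is F = V × PW.
Inflow: F_in = 20.5 × 16 = 328 mm·m/s
Outflow: F_out = 10.2 × 6.01 = 61.302 mm·m/s
Steady-state rate R = (F_in − F_out)/L = (328 − 61.302) / 198000 m = 1.347e-03 mm/s.
R = 1.347e-03 × 3600 = 4.85 mm/hr.

R ≈ 4.85 mm/hr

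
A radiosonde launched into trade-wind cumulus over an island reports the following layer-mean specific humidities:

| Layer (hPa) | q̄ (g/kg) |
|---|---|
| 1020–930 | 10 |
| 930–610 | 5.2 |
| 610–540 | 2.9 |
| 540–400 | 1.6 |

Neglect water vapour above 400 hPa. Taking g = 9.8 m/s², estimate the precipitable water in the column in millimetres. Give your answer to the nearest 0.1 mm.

PW ≈ 30.5 mm

Precipitable water is the column-integrated vapour mass per unit area: PW = (1/g) Σ q̄ Δp, with q in kg/kg and Δp in Pa (1 kg/m² of water = 1 mm).
Layer 1020–930 hPa: Δp = 90 hPa = 9000 Pa, q̄ = 0.01 kg/kg → 0.01 × 9000 / 9.8 = 9.18 mm
Layer 930–610 hPa: Δp = 320 hPa = 32000 Pa, q̄ = 0.0052 kg/kg → 0.0052 × 32000 / 9.8 = 16.98 mm
Layer 610–540 hPa: Δp = 70 hPa = 7000 Pa, q̄ = 0.0029 kg/kg → 0.0029 × 7000 / 9.8 = 2.07 mm
Layer 540–400 hPa: Δp = 140 hPa = 14000 Pa, q̄ = 0.0016 kg/kg → 0.0016 × 14000 / 9.8 = 2.29 mm
PW = 9.18 + 16.98 + 2.07 + 2.29 = 30.52 ≈ 30.5 mm.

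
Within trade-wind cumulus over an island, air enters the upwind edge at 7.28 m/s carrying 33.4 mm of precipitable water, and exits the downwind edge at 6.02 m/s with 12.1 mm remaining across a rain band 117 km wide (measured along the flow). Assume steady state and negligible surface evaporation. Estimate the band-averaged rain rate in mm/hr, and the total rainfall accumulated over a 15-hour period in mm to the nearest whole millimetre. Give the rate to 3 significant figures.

R ≈ 5.24 mm/hr; total ≈ 79 mm

Column moisture flux per unit crosswind length is F = V × PW.
Inflow: F_in = 7.28 × 33.4 = 243.152 mm·m/s
Outflow: F_out = 6.02 × 12.1 = 72.842 mm·m/s
Steady-state rate R = (F_in − F_out)/L = (243.152 − 72.842) / 117000 m = 1.456e-03 mm/s.
R = 1.456e-03 × 3600 = 5.24 mm/hr.
Over 15 h: total = 5.24 × 15 = 78.6 ≈ 79 mm.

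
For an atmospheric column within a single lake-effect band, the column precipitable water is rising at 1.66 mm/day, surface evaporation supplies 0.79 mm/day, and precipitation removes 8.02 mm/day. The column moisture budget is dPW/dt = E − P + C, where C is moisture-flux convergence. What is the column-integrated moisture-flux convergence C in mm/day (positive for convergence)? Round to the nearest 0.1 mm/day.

C ≈ 8.9 mm/day

dPW/dt = +1.66 mm/day.
C = dPW/dt − E + P = (+1.66) − 0.79 + 8.02 = 8.9 mm/day.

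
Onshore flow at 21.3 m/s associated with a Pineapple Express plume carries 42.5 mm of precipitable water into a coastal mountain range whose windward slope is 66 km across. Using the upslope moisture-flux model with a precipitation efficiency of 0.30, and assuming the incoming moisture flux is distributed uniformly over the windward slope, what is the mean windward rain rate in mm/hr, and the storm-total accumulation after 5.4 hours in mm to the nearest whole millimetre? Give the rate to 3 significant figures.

Incoming column moisture flux per unit ridge length: F = V × PW = 21.3 × 42.5 = 905.25 mm·m/s.
Spread over the 66 km slope with efficiency ε = 0.30: R = ε·F/W = 0.30 × 905.25 / 66000 m = 4.115e-03 mm/s.
R = 4.115e-03 × 3600 = 14.8 mm/hr.
Over 5.4 h: total = 14.8 × 5.4 = 79.92 ≈ 80 mm.

R ≈ 14.8 mm/hr; total ≈ 80 mm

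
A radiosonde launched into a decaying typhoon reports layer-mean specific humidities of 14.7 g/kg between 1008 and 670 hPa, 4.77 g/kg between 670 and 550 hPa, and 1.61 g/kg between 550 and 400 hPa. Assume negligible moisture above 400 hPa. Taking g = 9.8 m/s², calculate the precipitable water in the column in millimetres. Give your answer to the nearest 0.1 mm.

Precipitable water is the column-integrated vapour mass per unit area: PW = (1/g) Σ q̄ Δp, with q in kg/kg and Δp in Pa (1 kg/m² of water = 1 mm).
Layer 1008–670 hPa: Δp = 338 hPa = 33800 Pa, q̄ = 0.0147 kg/kg → 0.0147 × 33800 / 9.8 = 50.70 mm
Layer 670–550 hPa: Δp = 120 hPa = 12000 Pa, q̄ = 0.00477 kg/kg → 0.00477 × 12000 / 9.8 = 5.84 mm
Layer 550–400 hPa: Δp = 150 hPa = 15000 Pa, q̄ = 0.00161 kg/kg → 0.00161 × 15000 / 9.8 = 2.46 mm
PW = 50.70 + 5.84 + 2.46 = 59.00 ≈ 59.0 mm.

PW ≈ 59.0 mm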